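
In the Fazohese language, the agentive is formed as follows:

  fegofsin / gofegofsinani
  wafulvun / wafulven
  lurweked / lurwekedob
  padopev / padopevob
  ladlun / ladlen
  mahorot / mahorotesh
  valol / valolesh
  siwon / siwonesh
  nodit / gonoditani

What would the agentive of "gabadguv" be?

"gabadguv" has last vowel 'u'. The stems whose last vowel is 'u' (wafulvun → wafulven, ladlun → ladlen) change the last vowel to 'e'.
So gabadguv → gabadgev.

gabadgev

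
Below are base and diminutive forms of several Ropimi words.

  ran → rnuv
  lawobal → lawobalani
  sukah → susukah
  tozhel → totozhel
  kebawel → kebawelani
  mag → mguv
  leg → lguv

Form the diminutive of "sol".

tozhel and lawobal both end in -l yet inflect differently (totozhel, lawobalani), so the final letter is not what conditions the rule; the number of vowels is.
"sol" has 1 vowel. The stems with 1 vowel (ran → rnuv, mag → mguv, leg → lguv) delete the last vowel and add -uv.
So sol → sluv.

sluv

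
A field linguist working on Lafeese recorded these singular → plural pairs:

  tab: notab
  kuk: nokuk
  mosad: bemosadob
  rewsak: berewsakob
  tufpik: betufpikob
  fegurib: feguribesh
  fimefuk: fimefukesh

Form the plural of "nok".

"nok" has 1 vowel. The stems with 1 vowel (tab → notab, kuk → nokuk) add the prefix no-.
So nok → nonok.

nonok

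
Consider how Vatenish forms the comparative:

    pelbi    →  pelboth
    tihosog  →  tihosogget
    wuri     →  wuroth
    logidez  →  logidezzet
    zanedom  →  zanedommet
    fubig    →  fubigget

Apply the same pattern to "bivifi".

fubig and pelbi both have last vowel 'i' yet inflect differently (fubigget, pelboth), so the last vowel is not what conditions the rule; whether the stem ends in a vowel or a consonant is.
"bivifi" ends in a vowel. The stems ending in a vowel (pelbi → pelboth, wuri → wuroth) drop the final letter and add -oth.
The other pattern: stems ending in a consonant double the final consonant and add -et.
So bivifi → bivifoth.

bivifoth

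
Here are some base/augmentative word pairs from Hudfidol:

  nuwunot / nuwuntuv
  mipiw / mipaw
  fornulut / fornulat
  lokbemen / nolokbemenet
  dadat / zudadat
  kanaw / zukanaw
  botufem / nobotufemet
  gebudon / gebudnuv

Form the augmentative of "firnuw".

nuwunot and dadat both end in -t yet inflect differently (nuwuntuv, zudadat), so the final letter is not what conditions the rule; the last vowel is.
"firnuw" has last vowel 'u'. The one such stem in the data (fornulut → fornulat) changes the last vowel to 'a' (as does mipiw), so the same rule applies.
The other patterns: stems whose last vowel is 'o' delete the last vowel and add -uv; stems whose last vowel is 'a' add the prefix zu-; stems whose last vowel is 'e' add no- … -et around the stem.
So firnuw → firnaw.

firnaw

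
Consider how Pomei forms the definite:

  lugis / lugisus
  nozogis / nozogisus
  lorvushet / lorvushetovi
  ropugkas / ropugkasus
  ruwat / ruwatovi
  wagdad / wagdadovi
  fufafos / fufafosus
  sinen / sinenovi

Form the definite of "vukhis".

ropugkas and ruwat both have last vowel 'a' yet inflect differently (ropugkasus, ruwatovi), so the last vowel is not what conditions the rule; the final letter is.
"vukhis" ends in -s. The stems ending in -s (nozogis → nozogisus, fufafos → fufafosus, ropugkas → ropugkasus) add -us.
The other pattern: stems ending in -d, -n or -t add -ovi.
So vukhis → vukhisus.

vukhisus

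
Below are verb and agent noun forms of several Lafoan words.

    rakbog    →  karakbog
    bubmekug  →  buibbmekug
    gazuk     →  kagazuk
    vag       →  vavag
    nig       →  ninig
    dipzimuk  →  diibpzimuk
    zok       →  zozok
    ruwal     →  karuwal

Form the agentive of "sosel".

nig and rakbog both end in -g yet inflect differently (ninig, karakbog), so the final letter is not what conditions the rule; the number of vowels is.
"sosel" has 2 vowels. The stems with 2 vowels (rakbog → karakbog, ruwal → karuwal, gazuk → kagazuk) add the prefix ka-.
So sosel → kasosel.

kasosel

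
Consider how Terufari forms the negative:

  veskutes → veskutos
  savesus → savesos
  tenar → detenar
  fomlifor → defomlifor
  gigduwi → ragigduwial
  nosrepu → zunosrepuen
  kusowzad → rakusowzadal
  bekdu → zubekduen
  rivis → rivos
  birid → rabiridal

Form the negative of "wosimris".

wosimros

rivis and birid both have last vowel 'i' yet inflect differently (rivos, rabiridal), so the last vowel is not what conditions the rule; the final letter is.
"wosimris" ends in -s. The stems ending in -s (rivis → rivos, savesus → savesos, veskutes → veskutos) change the last vowel to 'o'.
The other patterns: stems ending in -d or -i add ra- … -al around the stem; stems ending in -r add the prefix de-; stems ending in -u add zu- … -en around the stem.
So wosimris → wosimros.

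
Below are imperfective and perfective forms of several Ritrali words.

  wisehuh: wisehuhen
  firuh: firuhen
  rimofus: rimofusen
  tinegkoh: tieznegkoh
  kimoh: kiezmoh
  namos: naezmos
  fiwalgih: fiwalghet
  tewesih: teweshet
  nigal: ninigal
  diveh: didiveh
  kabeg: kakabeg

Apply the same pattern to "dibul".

wisehuh and tinegkoh both end in -h yet inflect differently (wisehuhen, tieznegkoh), so the final letter is not what conditions the rule; the last vowel is.
"dibul" has last vowel 'u'. The stems whose last vowel is 'u' (wisehuh → wisehuhen, firuh → firuhen, rimofus → rimofusen) add -en.
The other patterns: stems whose last vowel is 'o' insert -ez- after the first vowel; stems whose last vowel is 'i' delete the last vowel and add -et; stems whose last vowel is 'a' or 'e' repeat the first consonant+vowel as a prefix.
So dibul → dibulen.

dibulen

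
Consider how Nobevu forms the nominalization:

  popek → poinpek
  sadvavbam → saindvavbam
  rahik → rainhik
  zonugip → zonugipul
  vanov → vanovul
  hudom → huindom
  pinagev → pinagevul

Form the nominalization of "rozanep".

"rozanep" ends in -p. The one such stem in the data (zonugip → zonugipul) adds -ul, so the same rule applies.
So rozanep → rozanepul.

rozanepul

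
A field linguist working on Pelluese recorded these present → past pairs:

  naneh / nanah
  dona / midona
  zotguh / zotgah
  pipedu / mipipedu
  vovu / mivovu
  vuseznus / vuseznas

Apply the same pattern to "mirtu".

mimirtu

zotguh and pipedu both have last vowel 'u' yet inflect differently (zotgah, mipipedu), so the last vowel is not what conditions the rule; whether the stem ends in a vowel or a consonant is.
"mirtu" ends in a vowel. The stems ending in a vowel (pipedu → mipipedu, vovu → mivovu, dona → midona) add the prefix mi-.
So mirtu → mimirtu.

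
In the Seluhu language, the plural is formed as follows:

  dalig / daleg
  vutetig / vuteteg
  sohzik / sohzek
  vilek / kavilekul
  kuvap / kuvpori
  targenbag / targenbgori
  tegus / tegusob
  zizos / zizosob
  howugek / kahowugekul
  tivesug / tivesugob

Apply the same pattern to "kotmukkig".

kotmukkeg

targenbag and vutetig both end in -g yet inflect differently (targenbgori, vuteteg), so the final letter is not what conditions the rule; the last vowel is.
"kotmukkig" has last vowel 'i'. The stems whose last vowel is 'i' (vutetig → vuteteg, sohzik → sohzek, dalig → daleg) change the last vowel to 'e'.
The other patterns: stems whose last vowel is 'e' add ka- … -ul around the stem; stems whose last vowel is 'a' delete the last vowel and add -ori; stems whose last vowel is 'o' or 'u' add -ob.
So kotmukkig → kotmukkeg.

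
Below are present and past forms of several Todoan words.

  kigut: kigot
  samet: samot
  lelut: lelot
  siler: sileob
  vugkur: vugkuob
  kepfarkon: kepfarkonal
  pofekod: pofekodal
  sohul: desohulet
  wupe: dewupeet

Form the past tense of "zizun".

zizunal

samet and siler both have last vowel 'e' yet inflect differently (samot, sileob), so the last vowel is not what conditions the rule; the final letter is.
"zizun" ends in -n. The one such stem in the data (kepfarkon → kepfarkonal) adds -al, so the same rule applies.
So zizun → zizunal.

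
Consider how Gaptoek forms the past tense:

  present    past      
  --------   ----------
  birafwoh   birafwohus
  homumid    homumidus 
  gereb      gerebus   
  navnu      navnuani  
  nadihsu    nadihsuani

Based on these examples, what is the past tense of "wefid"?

wefidus

"wefid" ends in a consonant. The stems ending in a consonant (birafwoh → birafwohus, homumid → homumidus, gereb → gerebus) add -us.
The other pattern: stems ending in a vowel add -ani.
So wefid → wefidus.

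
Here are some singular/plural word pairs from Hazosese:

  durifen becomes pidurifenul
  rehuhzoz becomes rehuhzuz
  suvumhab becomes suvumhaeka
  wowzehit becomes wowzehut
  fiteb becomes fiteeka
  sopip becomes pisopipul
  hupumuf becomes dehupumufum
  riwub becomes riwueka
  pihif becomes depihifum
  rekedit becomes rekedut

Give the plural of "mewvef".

riwub and hupumuf both have last vowel 'u' yet inflect differently (riwueka, dehupumufum), so the last vowel is not what conditions the rule; the final letter is.
"mewvef" ends in -f. The stems ending in -f (hupumuf → dehupumufum, pihif → depihifum) add de- … -um around the stem.
The other patterns: stems ending in -t or -z change the last vowel to 'u'; stems ending in -b drop the final letter and add -eka; stems ending in -n or -p add pi- … -ul around the stem.
So mewvef → demewvefum.

demewvefum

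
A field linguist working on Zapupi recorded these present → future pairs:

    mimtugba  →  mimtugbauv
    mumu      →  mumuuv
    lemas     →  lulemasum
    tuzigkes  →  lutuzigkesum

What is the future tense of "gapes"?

lemas and mimtugba both have last vowel 'a' yet inflect differently (lulemasum, mimtugbauv), so the last vowel is not what conditions the rule; whether the stem ends in a vowel or a consonant is.
"gapes" ends in a consonant. The stems ending in a consonant (lemas → lulemasum, tuzigkes → lutuzigkesum) add lu- … -um around the stem.
So gapes → lugapesum.

lugapesum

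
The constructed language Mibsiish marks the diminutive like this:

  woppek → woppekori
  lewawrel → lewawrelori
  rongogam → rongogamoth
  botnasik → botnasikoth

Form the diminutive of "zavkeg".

zavkegori

woppek and botnasik both end in -k yet inflect differently (woppekori, botnasikoth), so the final letter is not what conditions the rule; the last vowel is.
"zavkeg" has last vowel 'e'. The stems whose last vowel is 'e' (woppek → woppekori, lewawrel → lewawrelori) add -ori.
So zavkeg → zavkegori.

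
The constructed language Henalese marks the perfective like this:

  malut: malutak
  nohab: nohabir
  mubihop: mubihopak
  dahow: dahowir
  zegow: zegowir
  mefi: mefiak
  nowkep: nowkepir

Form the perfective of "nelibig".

mubihop and nowkep both end in -p yet inflect differently (mubihopak, nowkepir), so the final letter is not what conditions the rule; the first letter is.
"nelibig" begins with n-. The stems beginning with n- (nowkep → nowkepir, nohab → nohabir) add -ir.
The other pattern: stems beginning with m- add -ak.
So nelibig → nelibigir.

nelibigir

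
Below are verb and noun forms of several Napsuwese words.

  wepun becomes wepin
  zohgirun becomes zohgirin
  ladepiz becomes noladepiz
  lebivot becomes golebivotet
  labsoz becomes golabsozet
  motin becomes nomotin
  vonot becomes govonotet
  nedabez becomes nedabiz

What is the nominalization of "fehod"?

gofehodet

"fehod" has last vowel 'o'. The stems whose last vowel is 'o' (lebivot → golebivotet, labsoz → golabsozet, vonot → govonotet) add go- … -et around the stem.
So fehod → gofehodet.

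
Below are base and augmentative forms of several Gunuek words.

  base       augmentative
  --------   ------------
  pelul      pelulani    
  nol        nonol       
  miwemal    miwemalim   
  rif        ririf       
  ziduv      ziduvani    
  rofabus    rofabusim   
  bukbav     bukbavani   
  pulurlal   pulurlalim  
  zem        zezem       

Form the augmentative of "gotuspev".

gotuspevim

nol and pelul both end in -l yet inflect differently (nonol, pelulani), so the final letter is not what conditions the rule; the number of vowels is.
"gotuspev" has 3 vowels. The stems with 3 vowels (rofabus → rofabusim, miwemal → miwemalim, pulurlal → pulurlalim) add -im.
So gotuspev → gotuspevim.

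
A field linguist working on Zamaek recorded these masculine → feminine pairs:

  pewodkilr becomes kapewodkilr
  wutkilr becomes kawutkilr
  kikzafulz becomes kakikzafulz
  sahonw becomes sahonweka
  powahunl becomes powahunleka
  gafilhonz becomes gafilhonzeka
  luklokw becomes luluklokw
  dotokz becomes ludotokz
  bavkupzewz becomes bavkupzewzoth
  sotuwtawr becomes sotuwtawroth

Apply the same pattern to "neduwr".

neduwroth

kikzafulz and gafilhonz both end in -z yet inflect differently (kakikzafulz, gafilhonzeka), so the final letter is not what conditions the rule; the second-to-last letter is.
"neduwr" has second-to-last letter 'w'. The stems whose second-to-last letter is 'w' (bavkupzewz → bavkupzewzoth, sotuwtawr → sotuwtawroth) add -oth.
The other patterns: stems whose second-to-last letter is 'l' add the prefix ka-; stems whose second-to-last letter is 'n' add -eka; stems whose second-to-last letter is 'k' add the prefix lu-.
So neduwr → neduwroth.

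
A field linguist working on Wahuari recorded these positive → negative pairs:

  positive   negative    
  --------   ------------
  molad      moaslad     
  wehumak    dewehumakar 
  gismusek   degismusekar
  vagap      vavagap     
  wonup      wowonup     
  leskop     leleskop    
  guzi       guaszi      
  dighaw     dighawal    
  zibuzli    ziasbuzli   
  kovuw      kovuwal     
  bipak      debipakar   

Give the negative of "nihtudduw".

nihtudduwal

bipak and vagap both have last vowel 'a' yet inflect differently (debipakar, vavagap), so the last vowel is not what conditions the rule; the final letter is.
"nihtudduw" ends in -w. The stems ending in -w (kovuw → kovuwal, dighaw → dighawal) add -al.
So nihtudduw → nihtudduwal.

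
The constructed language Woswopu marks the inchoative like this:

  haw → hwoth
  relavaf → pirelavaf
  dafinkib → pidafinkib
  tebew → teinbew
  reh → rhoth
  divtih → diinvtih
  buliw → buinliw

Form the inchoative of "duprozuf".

piduprozuf

haw and tebew both end in -w yet inflect differently (hwoth, teinbew), so the final letter is not what conditions the rule; the number of vowels is.
"duprozuf" has 3 vowels. The stems with 3 vowels (relavaf → pirelavaf, dafinkib → pidafinkib) add the prefix pi-.
The other patterns: stems with 1 vowel delete the last vowel and add -oth; stems with 2 vowels insert -in- after the first vowel.
So duprozuf → piduprozuf.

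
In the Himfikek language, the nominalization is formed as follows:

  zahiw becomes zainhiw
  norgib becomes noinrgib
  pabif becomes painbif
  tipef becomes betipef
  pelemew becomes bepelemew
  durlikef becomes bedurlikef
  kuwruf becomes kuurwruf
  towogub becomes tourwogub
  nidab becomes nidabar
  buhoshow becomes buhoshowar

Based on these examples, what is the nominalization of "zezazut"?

zeurzazut

pabif and tipef both end in -f yet inflect differently (painbif, betipef), so the final letter is not what conditions the rule; the last vowel is.
"zezazut" has last vowel 'u'. The stems whose last vowel is 'u' (kuwruf → kuurwruf, towogub → tourwogub) insert -ur- after the first vowel.
The other patterns: stems whose last vowel is 'i' insert -in- after the first vowel; stems whose last vowel is 'e' add the prefix be-; stems whose last vowel is 'a' or 'o' add -ar.
So zezazut → zeurzazut.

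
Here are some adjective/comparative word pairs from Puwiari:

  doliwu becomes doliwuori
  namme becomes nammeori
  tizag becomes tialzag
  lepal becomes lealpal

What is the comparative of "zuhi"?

zuhiori

lepal and namme both have 2 vowels yet inflect differently (lealpal, nammeori), so the number of vowels is not what conditions the rule; whether the stem ends in a vowel or a consonant is.
"zuhi" ends in a vowel. The stems ending in a vowel (namme → nammeori, doliwu → doliwuori) add -ori.
So zuhi → zuhiori.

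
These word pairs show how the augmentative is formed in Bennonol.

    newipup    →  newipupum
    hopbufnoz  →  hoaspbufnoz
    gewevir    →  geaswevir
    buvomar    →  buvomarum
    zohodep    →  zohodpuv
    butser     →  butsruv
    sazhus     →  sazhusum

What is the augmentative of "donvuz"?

"donvuz" has last vowel 'u'. The stems whose last vowel is 'u' (newipup → newipupum, sazhus → sazhusum) add -um.
The other patterns: stems whose last vowel is 'e' delete the last vowel and add -uv; stems whose last vowel is 'i' or 'o' insert -as- after the first vowel.
So donvuz → donvuzum.

donvuzum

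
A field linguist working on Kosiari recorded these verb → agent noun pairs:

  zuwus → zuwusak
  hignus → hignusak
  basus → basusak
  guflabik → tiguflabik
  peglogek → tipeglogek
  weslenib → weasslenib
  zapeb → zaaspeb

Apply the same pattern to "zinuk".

guflabik and weslenib both have last vowel 'i' yet inflect differently (tiguflabik, weasslenib), so the last vowel is not what conditions the rule; the final letter is.
"zinuk" ends in -k. The stems ending in -k (guflabik → tiguflabik, peglogek → tipeglogek) add the prefix ti-.
The other patterns: stems ending in -s add -ak; stems ending in -b insert -as- after the first vowel.
So zinuk → tizinuk.

tizinuk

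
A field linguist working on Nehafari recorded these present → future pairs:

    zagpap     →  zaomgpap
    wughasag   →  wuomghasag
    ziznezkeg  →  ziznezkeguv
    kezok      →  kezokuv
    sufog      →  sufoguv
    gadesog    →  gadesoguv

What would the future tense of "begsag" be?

beomgsag

wughasag and ziznezkeg both end in -g yet inflect differently (wuomghasag, ziznezkeguv), so the final letter is not what conditions the rule; the last vowel is.
"begsag" has last vowel 'a'. The stems whose last vowel is 'a' (zagpap → zaomgpap, wughasag → wuomghasag) insert -om- after the first vowel.
The other pattern: stems whose last vowel is 'e' or 'o' add -uv.
So begsag → beomgsag.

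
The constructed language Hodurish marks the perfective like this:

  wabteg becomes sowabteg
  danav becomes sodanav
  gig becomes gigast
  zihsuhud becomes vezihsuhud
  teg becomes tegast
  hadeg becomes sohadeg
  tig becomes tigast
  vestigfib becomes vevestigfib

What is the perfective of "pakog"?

sopakog

teg and hadeg both end in -g yet inflect differently (tegast, sohadeg), so the final letter is not what conditions the rule; the number of vowels is.
"pakog" has 2 vowels. The stems with 2 vowels (hadeg → sohadeg, wabteg → sowabteg, danav → sodanav) add the prefix so-.
So pakog → sopakog.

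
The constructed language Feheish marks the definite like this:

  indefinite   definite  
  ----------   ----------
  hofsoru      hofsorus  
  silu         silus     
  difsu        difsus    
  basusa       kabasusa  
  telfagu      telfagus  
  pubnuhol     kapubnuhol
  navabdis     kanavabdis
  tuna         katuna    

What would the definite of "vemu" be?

vemus

telfagu and tuna both begin with t- yet inflect differently (telfagus, katuna), so the first letter is not what conditions the rule; the final letter is.
"vemu" ends in -u. The stems ending in -u (telfagu → telfagus, hofsoru → hofsorus, difsu → difsus) drop the final letter and add -us.
The other pattern: stems ending in -a, -l or -s add the prefix ka-.
So vemu → vemus.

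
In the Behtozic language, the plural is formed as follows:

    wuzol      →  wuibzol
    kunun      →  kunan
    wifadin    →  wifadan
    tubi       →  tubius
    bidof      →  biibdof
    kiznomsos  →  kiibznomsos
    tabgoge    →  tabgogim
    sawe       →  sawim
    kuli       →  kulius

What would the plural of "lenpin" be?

lenpan

tubi and wifadin both have last vowel 'i' yet inflect differently (tubius, wifadan), so the last vowel is not what conditions the rule; the final letter is.
"lenpin" ends in -n. The stems ending in -n (wifadin → wifadan, kunun → kunan) change the last vowel to 'a'.
So lenpin → lenpan.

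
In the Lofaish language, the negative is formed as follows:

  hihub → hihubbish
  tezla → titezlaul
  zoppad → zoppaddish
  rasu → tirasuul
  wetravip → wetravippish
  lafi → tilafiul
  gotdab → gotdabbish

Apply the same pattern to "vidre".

tividreul

hihub and rasu both have last vowel 'u' yet inflect differently (hihubbish, tirasuul), so the last vowel is not what conditions the rule; whether the stem ends in a vowel or a consonant is.
"vidre" ends in a vowel. The stems ending in a vowel (rasu → tirasuul, lafi → tilafiul, tezla → titezlaul) add ti- … -ul around the stem.
The other pattern: stems ending in a consonant double the final consonant and add -ish.
So vidre → tividreul.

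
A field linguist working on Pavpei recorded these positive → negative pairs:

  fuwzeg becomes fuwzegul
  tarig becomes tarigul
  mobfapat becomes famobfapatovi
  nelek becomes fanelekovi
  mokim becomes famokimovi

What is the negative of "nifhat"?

fanifhatovi

"nifhat" ends in -t. The one such stem in the data (mobfapat → famobfapatovi) adds fa- … -ovi around the stem, so the same rule applies.
The other pattern: stems ending in -g add -ul.
So nifhat → fanifhatovi.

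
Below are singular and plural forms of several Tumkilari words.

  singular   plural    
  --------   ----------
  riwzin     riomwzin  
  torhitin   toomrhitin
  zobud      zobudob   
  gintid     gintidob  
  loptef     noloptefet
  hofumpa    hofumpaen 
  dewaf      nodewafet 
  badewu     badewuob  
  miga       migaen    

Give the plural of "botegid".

botegidob

"botegid" ends in -d. The stems ending in -d (gintid → gintidob, zobud → zobudob) add -ob.
So botegid → botegidob.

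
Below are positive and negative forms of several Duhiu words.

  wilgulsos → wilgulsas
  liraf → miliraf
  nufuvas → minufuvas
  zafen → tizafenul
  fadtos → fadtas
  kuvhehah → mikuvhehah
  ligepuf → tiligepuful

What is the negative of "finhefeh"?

"finhefeh" has last vowel 'e'. The one such stem in the data (zafen → tizafenul) adds ti- … -ul around the stem, so the same rule applies.
The other patterns: stems whose last vowel is 'o' change the last vowel to 'a'; stems whose last vowel is 'a' add the prefix mi-.
So finhefeh → tifinhefehul.

tifinhefehul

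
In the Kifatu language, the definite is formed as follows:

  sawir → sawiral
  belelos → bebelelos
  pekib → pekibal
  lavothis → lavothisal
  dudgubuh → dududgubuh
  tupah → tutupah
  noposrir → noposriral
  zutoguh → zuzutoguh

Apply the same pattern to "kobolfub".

kokobolfub

lavothis and belelos both end in -s yet inflect differently (lavothisal, bebelelos), so the final letter is not what conditions the rule; the last vowel is.
"kobolfub" has last vowel 'u'. The stems whose last vowel is 'u' (dudgubuh → dududgubuh, zutoguh → zuzutoguh) repeat the first consonant+vowel as a prefix.
So kobolfub → kokobolfub.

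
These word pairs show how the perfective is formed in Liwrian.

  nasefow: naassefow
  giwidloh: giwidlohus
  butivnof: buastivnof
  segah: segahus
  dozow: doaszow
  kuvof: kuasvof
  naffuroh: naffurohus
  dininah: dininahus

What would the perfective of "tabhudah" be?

tabhudahus

giwidloh and dozow both have last vowel 'o' yet inflect differently (giwidlohus, doaszow), so the last vowel is not what conditions the rule; the final letter is.
"tabhudah" ends in -h. The stems ending in -h (giwidloh → giwidlohus, dininah → dininahus, naffuroh → naffurohus) add -us.
So tabhudah → tabhudahus.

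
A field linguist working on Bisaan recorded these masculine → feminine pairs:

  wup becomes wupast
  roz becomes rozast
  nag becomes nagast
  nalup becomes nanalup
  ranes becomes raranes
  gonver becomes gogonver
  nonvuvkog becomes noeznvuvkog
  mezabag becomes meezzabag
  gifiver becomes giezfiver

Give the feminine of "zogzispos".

wup and nalup both end in -p yet inflect differently (wupast, nanalup), so the final letter is not what conditions the rule; the number of vowels is.
"zogzispos" has 3 vowels. The stems with 3 vowels (nonvuvkog → noeznvuvkog, mezabag → meezzabag, gifiver → giezfiver) insert -ez- after the first vowel.
The other patterns: stems with 1 vowel add -ast; stems with 2 vowels repeat the first consonant+vowel as a prefix.
So zogzispos → zoezgzispos.

zoezgzispos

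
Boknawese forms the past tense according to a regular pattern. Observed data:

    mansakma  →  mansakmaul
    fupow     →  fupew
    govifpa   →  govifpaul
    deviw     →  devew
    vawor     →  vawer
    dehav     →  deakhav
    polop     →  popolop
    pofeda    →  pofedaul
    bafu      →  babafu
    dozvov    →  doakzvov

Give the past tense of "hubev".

huakbev

dozvov and polop both have last vowel 'o' yet inflect differently (doakzvov, popolop), so the last vowel is not what conditions the rule; the final letter is.
"hubev" ends in -v. The stems ending in -v (dehav → deakhav, dozvov → doakzvov) insert -ak- after the first vowel.
So hubev → huakbev.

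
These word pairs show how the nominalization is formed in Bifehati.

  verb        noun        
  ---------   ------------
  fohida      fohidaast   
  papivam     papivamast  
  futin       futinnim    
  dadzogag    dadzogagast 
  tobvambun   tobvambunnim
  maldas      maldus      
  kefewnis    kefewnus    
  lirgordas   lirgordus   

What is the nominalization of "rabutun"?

"rabutun" ends in -n. The stems ending in -n (futin → futinnim, tobvambun → tobvambunnim) double the final consonant and add -im.
So rabutun → rabutunnim.

rabutunnim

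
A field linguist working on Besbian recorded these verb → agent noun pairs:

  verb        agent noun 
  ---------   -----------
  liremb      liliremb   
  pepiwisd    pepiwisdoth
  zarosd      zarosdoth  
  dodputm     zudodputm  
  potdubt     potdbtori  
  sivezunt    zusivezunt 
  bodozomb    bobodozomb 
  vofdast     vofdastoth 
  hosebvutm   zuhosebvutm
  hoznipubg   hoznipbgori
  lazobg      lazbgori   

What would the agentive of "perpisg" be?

potdubt and vofdast both end in -t yet inflect differently (potdbtori, vofdastoth), so the final letter is not what conditions the rule; the second-to-last letter is.
"perpisg" has second-to-last letter 's'. The stems whose second-to-last letter is 's' (vofdast → vofdastoth, pepiwisd → pepiwisdoth, zarosd → zarosdoth) add -oth.
So perpisg → perpisgoth.

perpisgoth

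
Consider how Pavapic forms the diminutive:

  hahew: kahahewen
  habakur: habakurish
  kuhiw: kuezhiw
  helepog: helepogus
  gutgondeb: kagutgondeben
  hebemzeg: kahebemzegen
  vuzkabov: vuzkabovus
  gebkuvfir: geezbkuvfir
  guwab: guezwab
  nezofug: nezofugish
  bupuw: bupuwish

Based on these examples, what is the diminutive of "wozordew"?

nezofug and helepog both end in -g yet inflect differently (nezofugish, helepogus), so the final letter is not what conditions the rule; the last vowel is.
"wozordew" has last vowel 'e'. The stems whose last vowel is 'e' (hebemzeg → kahebemzegen, gutgondeb → kagutgondeben, hahew → kahahewen) add ka- … -en around the stem.
The other patterns: stems whose last vowel is 'u' add -ish; stems whose last vowel is 'o' add -us; stems whose last vowel is 'a' or 'i' insert -ez- after the first vowel.
So wozordew → kawozordewen.

kawozordewen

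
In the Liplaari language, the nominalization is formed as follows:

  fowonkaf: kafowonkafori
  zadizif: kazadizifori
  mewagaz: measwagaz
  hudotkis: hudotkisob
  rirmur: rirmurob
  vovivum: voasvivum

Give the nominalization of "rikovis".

mewagaz and fowonkaf both have last vowel 'a' yet inflect differently (measwagaz, kafowonkafori), so the last vowel is not what conditions the rule; the final letter is.
"rikovis" ends in -s. The one such stem in the data (hudotkis → hudotkisob) adds -ob, so the same rule applies.
So rikovis → rikovisob.

rikovisob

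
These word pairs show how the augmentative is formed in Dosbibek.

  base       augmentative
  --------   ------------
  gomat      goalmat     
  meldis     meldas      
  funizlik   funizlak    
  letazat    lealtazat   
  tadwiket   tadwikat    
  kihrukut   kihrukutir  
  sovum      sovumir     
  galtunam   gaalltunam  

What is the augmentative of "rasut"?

galtunam and sovum both end in -m yet inflect differently (gaalltunam, sovumir), so the final letter is not what conditions the rule; the last vowel is.
"rasut" has last vowel 'u'. The stems whose last vowel is 'u' (sovum → sovumir, kihrukut → kihrukutir) add -ir.
The other patterns: stems whose last vowel is 'a' insert -al- after the first vowel; stems whose last vowel is 'e' or 'i' change the last vowel to 'a'.
So rasut → rasutir.

rasutir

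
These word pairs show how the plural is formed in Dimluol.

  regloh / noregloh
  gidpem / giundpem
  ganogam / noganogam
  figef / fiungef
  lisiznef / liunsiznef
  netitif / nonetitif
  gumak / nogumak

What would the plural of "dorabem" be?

dounrabem

lisiznef and netitif both end in -f yet inflect differently (liunsiznef, nonetitif), so the final letter is not what conditions the rule; the last vowel is.
"dorabem" has last vowel 'e'. The stems whose last vowel is 'e' (lisiznef → liunsiznef, gidpem → giundpem, figef → fiungef) insert -un- after the first vowel.
The other pattern: stems whose last vowel is 'a', 'i' or 'o' add the prefix no-.
So dorabem → dounrabem.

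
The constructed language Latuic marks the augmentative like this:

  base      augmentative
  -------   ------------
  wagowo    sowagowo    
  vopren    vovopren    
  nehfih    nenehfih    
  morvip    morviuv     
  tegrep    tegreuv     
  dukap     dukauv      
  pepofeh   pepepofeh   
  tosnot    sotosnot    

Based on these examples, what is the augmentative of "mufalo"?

"mufalo" ends in -o. The one such stem in the data (wagowo → sowagowo) adds the prefix so-, so the same rule applies.
The other patterns: stems ending in -p drop the final letter and add -uv; stems ending in -h or -n repeat the first consonant+vowel as a prefix.
So mufalo → somufalo.

somufalo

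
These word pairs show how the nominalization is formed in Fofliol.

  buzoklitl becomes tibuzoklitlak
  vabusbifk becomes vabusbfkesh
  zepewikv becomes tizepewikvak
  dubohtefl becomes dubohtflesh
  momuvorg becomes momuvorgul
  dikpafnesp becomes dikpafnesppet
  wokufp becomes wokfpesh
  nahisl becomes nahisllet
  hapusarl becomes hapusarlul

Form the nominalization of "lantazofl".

lantazflesh

dubohtefl and hapusarl both end in -l yet inflect differently (dubohtflesh, hapusarlul), so the final letter is not what conditions the rule; the second-to-last letter is.
"lantazofl" has second-to-last letter 'f'. The stems whose second-to-last letter is 'f' (dubohtefl → dubohtflesh, vabusbifk → vabusbfkesh, wokufp → wokfpesh) delete the last vowel and add -esh.
So lantazofl → lantazflesh.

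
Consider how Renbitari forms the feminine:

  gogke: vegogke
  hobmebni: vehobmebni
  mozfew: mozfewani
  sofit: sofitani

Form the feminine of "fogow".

fogowani

gogke and mozfew both have last vowel 'e' yet inflect differently (vegogke, mozfewani), so the last vowel is not what conditions the rule; whether the stem ends in a vowel or a consonant is.
"fogow" ends in a consonant. The stems ending in a consonant (mozfew → mozfewani, sofit → sofitani) add -ani.
The other pattern: stems ending in a vowel add the prefix ve-.
So fogow → fogowani.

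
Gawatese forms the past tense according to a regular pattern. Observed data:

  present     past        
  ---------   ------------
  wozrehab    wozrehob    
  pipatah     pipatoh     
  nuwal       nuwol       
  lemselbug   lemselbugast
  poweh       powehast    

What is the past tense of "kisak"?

"kisak" has last vowel 'a'. The stems whose last vowel is 'a' (wozrehab → wozrehob, pipatah → pipatoh, nuwal → nuwol) change the last vowel to 'o'.
So kisak → kisok.

kisok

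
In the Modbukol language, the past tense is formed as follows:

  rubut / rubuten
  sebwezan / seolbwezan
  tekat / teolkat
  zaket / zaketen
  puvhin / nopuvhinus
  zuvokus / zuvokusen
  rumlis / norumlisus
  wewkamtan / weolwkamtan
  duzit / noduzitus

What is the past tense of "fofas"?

foolfas

tekat and duzit both end in -t yet inflect differently (teolkat, noduzitus), so the final letter is not what conditions the rule; the last vowel is.
"fofas" has last vowel 'a'. The stems whose last vowel is 'a' (sebwezan → seolbwezan, tekat → teolkat, wewkamtan → weolwkamtan) insert -ol- after the first vowel.
So fofas → foolfas.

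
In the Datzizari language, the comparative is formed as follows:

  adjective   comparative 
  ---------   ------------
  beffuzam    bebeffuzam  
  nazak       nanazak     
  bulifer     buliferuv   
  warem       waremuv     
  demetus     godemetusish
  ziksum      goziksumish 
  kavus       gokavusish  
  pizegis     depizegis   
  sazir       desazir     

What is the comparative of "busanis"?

beffuzam and warem both end in -m yet inflect differently (bebeffuzam, waremuv), so the final letter is not what conditions the rule; the last vowel is.
"busanis" has last vowel 'i'. The stems whose last vowel is 'i' (pizegis → depizegis, sazir → desazir) add the prefix de-.
The other patterns: stems whose last vowel is 'a' repeat the first consonant+vowel as a prefix; stems whose last vowel is 'e' add -uv; stems whose last vowel is 'u' add go- … -ish around the stem.
So busanis → debusanis.

debusanis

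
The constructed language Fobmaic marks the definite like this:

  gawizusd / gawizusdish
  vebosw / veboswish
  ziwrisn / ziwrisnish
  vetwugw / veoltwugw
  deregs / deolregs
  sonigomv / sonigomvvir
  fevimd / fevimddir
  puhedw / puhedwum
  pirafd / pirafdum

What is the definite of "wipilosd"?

wipilosdish

vebosw and vetwugw both end in -w yet inflect differently (veboswish, veoltwugw), so the final letter is not what conditions the rule; the second-to-last letter is.
"wipilosd" has second-to-last letter 's'. The stems whose second-to-last letter is 's' (gawizusd → gawizusdish, vebosw → veboswish, ziwrisn → ziwrisnish) add -ish.
The other patterns: stems whose second-to-last letter is 'g' insert -ol- after the first vowel; stems whose second-to-last letter is 'm' double the final consonant and add -ir; stems whose second-to-last letter is 'd' or 'f' add -um.
So wipilosd → wipilosdish.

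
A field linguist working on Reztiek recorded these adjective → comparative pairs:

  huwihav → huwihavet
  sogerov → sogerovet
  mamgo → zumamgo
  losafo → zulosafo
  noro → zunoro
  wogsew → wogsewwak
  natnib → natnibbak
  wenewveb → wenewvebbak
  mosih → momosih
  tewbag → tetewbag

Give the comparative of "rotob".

rotobbak

"rotob" ends in -b. The stems ending in -b (natnib → natnibbak, wenewveb → wenewvebbak) double the final consonant and add -ak.
The other patterns: stems ending in -v add -et; stems ending in -o add the prefix zu-; stems ending in -g or -h repeat the first consonant+vowel as a prefix.
So rotob → rotobbak.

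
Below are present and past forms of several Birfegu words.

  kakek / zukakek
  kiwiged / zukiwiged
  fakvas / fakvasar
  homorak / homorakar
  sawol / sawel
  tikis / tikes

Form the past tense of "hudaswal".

"hudaswal" has last vowel 'a'. The stems whose last vowel is 'a' (fakvas → fakvasar, homorak → homorakar) add -ar.
The other patterns: stems whose last vowel is 'e' add the prefix zu-; stems whose last vowel is 'i' or 'o' change the last vowel to 'e'.
So hudaswal → hudaswalar.

hudaswalar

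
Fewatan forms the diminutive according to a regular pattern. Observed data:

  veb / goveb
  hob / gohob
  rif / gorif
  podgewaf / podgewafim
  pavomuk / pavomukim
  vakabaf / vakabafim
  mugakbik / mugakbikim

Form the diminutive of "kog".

gokog

"kog" has 1 vowel. The stems with 1 vowel (veb → goveb, hob → gohob, rif → gorif) add the prefix go-.
So kog → gokog.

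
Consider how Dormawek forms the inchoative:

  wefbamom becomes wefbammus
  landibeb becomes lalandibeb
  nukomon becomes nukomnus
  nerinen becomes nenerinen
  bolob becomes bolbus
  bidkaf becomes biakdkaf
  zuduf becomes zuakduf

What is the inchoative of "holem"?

nerinen and nukomon both end in -n yet inflect differently (nenerinen, nukomnus), so the final letter is not what conditions the rule; the last vowel is.
"holem" has last vowel 'e'. The stems whose last vowel is 'e' (landibeb → lalandibeb, nerinen → nenerinen) repeat the first consonant+vowel as a prefix.
The other patterns: stems whose last vowel is 'o' delete the last vowel and add -us; stems whose last vowel is 'a' or 'u' insert -ak- after the first vowel.
So holem → hoholem.

hoholem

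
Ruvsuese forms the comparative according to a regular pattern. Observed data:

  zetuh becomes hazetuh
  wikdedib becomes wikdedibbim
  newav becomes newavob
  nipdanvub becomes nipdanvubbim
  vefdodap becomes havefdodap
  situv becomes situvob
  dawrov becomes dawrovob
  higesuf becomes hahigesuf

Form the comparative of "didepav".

nipdanvub and situv both have last vowel 'u' yet inflect differently (nipdanvubbim, situvob), so the last vowel is not what conditions the rule; the final letter is.
"didepav" ends in -v. The stems ending in -v (newav → newavob, situv → situvob, dawrov → dawrovob) add -ob.
So didepav → didepavob.

didepavob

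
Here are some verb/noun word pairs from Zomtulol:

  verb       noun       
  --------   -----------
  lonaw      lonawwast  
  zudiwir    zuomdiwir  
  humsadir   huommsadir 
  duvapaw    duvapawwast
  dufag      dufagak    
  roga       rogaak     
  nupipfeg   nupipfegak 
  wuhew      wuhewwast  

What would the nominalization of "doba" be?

"doba" ends in -a. The one such stem in the data (roga → rogaak) adds -ak, so the same rule applies.
So doba → dobaak.

dobaak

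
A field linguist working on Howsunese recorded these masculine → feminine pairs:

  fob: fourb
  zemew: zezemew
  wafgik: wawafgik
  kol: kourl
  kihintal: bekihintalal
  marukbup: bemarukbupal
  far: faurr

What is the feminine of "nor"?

"nor" has 1 vowel. The stems with 1 vowel (far → faurr, fob → fourb, kol → kourl) insert -ur- after the first vowel.
The other patterns: stems with 2 vowels repeat the first consonant+vowel as a prefix; stems with 3 vowels add be- … -al around the stem.
So nor → nourr.

nourr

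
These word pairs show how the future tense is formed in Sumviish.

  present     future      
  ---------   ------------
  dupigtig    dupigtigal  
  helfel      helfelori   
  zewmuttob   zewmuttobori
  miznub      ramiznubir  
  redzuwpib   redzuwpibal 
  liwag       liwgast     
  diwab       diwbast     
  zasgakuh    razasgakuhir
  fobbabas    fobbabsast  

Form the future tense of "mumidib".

mumidibal

liwag and dupigtig both end in -g yet inflect differently (liwgast, dupigtigal), so the final letter is not what conditions the rule; the last vowel is.
"mumidib" has last vowel 'i'. The stems whose last vowel is 'i' (dupigtig → dupigtigal, redzuwpib → redzuwpibal) add -al.
So mumidib → mumidibal.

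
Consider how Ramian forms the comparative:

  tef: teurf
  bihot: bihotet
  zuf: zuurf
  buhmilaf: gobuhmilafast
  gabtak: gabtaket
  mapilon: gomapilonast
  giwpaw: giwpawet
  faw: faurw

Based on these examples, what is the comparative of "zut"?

"zut" has 1 vowel. The stems with 1 vowel (zuf → zuurf, tef → teurf, faw → faurw) insert -ur- after the first vowel.
So zut → zuurt.

zuurt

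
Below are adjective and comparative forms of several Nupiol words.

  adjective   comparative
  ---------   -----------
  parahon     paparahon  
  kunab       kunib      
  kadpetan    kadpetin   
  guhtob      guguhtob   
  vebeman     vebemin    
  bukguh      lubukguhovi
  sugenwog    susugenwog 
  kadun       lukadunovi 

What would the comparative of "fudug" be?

lufudugovi

parahon and vebeman both end in -n yet inflect differently (paparahon, vebemin), so the final letter is not what conditions the rule; the last vowel is.
"fudug" has last vowel 'u'. The stems whose last vowel is 'u' (kadun → lukadunovi, bukguh → lubukguhovi) add lu- … -ovi around the stem.
The other patterns: stems whose last vowel is 'o' repeat the first consonant+vowel as a prefix; stems whose last vowel is 'a' change the last vowel to 'i'.
So fudug → lufudugovi.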